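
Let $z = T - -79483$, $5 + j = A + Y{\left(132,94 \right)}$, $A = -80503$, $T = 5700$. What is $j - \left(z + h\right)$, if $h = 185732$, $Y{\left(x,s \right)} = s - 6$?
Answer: $-351335$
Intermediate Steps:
$Y{\left(x,s \right)} = -6 + s$
$j = -80420$ ($j = -5 + \left(-80503 + \left(-6 + 94\right)\right) = -5 + \left(-80503 + 88\right) = -5 - 80415 = -80420$)
$z = 85183$ ($z = 5700 - -79483 = 5700 + 79483 = 85183$)
$j - \left(z + h\right) = -80420 - \left(85183 + 185732\right) = -80420 - 270915 = -351335$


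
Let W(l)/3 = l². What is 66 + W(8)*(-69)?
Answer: -13182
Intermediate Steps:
W(l) = 3*l²
66 + W(8)*(-69) = 66 + (3*8²)*(-69) = 66 + (3*64)*(-69) = 66 + 192*(-69) = 66 - 13248 = -13182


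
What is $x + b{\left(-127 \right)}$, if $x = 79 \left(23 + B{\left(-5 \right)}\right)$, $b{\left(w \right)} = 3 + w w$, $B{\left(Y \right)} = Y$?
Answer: $17554$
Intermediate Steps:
$b{\left(w \right)} = 3 + w^{2}$
$x = 1422$ ($x = 79 \left(23 - 5\right) = 79 \cdot 18 = 1422$)
$x + b{\left(-127 \right)} = 1422 + \left(3 + \left(-127\right)^{2}\right) = 1422 + \left(3 + 16129\right) = 1422 + 16132 = 17554$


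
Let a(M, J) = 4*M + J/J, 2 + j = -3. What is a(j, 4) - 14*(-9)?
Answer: 107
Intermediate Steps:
j = -5 (j = -2 - 3 = -5)
a(M, J) = 1 + 4*M (a(M, J) = 4*M + 1 = 1 + 4*M)
a(j, 4) - 14*(-9) = (1 + 4*(-5)) - 14*(-9) = (1 - 20) + 126 = -19 + 126 = 107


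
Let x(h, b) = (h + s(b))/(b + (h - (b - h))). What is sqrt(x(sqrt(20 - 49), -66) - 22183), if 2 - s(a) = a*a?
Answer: sqrt(-74621930 + 252532*I*sqrt(29))/58 ≈ 1.3571 + 148.94*I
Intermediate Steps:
s(a) = 2 - a**2 (s(a) = 2 - a*a = 2 - a**2)
x(h, b) = (2 + h - b**2)/(2*h) (x(h, b) = (h + (2 - b**2))/(b + (h - (b - h))) = (2 + h - b**2)/(b + (h + (h - b))) = (2 + h - b**2)/(b + (-b + 2*h)) = (2 + h - b**2)/((2*h)) = (2 + h - b**2)*(1/(2*h)) = (2 + h - b**2)/(2*h))
sqrt(x(sqrt(20 - 49), -66) - 22183) = sqrt((2 + sqrt(20 - 49) - 1*(-66)**2)/(2*(sqrt(20 - 49))) - 22183) = sqrt((2 + sqrt(-29) - 1*4356)/(2*(sqrt(-29))) - 22183) = sqrt((2 + I*sqrt(29) - 4356)/(2*((I*sqrt(29)))) - 22183) = sqrt((-I*sqrt(29)/29)*(-4354 + I*sqrt(29))/2 - 22183) = sqrt(-I*sqrt(29)*(-4354 + I*sqrt(29))/58 - 22183) = sqrt(-22183 - I*sqrt(29)*(-4354 + I*sqrt(29))/58)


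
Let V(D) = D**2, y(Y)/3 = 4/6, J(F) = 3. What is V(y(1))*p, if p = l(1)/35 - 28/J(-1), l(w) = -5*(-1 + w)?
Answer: -112/3 ≈ -37.333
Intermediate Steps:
l(w) = 5 - 5*w
y(Y) = 2 (y(Y) = 3*(4/6) = 3*(4*(1/6)) = 3*(2/3) = 2)
p = -28/3 (p = (5 - 5*1)/35 - 28/3 = (5 - 5)*(1/35) - 28*1/3 = 0*(1/35) - 28/3 = 0 - 28/3 = -28/3 ≈ -9.3333)
V(y(1))*p = 2**2*(-28/3) = 4*(-28/3) = -112/3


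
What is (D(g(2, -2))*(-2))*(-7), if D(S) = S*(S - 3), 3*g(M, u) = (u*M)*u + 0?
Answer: -112/9 ≈ -12.444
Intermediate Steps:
g(M, u) = M*u²/3 (g(M, u) = ((u*M)*u + 0)/3 = ((M*u)*u + 0)/3 = (M*u² + 0)/3 = (M*u²)/3 = M*u²/3)
D(S) = S*(-3 + S)
(D(g(2, -2))*(-2))*(-7) = ((((⅓)*2*(-2)²)*(-3 + (⅓)*2*(-2)²))*(-2))*(-7) = ((((⅓)*2*4)*(-3 + (⅓)*2*4))*(-2))*(-7) = ((8*(-3 + 8/3)/3)*(-2))*(-7) = (((8/3)*(-⅓))*(-2))*(-7) = -8/9*(-2)*(-7) = (16/9)*(-7) = -112/9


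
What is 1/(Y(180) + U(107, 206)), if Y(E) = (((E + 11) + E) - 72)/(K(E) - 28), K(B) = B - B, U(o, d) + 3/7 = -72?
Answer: -28/2327 ≈ -0.012033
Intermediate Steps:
U(o, d) = -507/7 (U(o, d) = -3/7 - 72 = -507/7)
K(B) = 0
Y(E) = 61/28 - E/14 (Y(E) = (((E + 11) + E) - 72)/(0 - 28) = (((11 + E) + E) - 72)/(-28) = ((11 + 2*E) - 72)*(-1/28) = (-61 + 2*E)*(-1/28) = 61/28 - E/14)
1/(Y(180) + U(107, 206)) = 1/((61/28 - 1/14*180) - 507/7) = 1/((61/28 - 90/7) - 507/7) = 1/(-299/28 - 507/7) = 1/(-2327/28) = -28/2327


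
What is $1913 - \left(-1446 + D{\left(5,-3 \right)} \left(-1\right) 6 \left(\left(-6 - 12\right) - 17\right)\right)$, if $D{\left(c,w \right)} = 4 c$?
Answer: $-841$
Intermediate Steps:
$1913 - \left(-1446 + D{\left(5,-3 \right)} \left(-1\right) 6 \left(\left(-6 - 12\right) - 17\right)\right) = 1913 - \left(-1446 + 4 \cdot 5 \left(-1\right) 6 \left(\left(-6 - 12\right) - 17\right)\right) = 1913 - \left(-1446 + 20 \left(-1\right) 6 \left(\left(-6 - 12\right) - 17\right)\right) = 1913 - \left(-1446 + \left(-20\right) 6 \left(-18 - 17\right)\right) = 1913 - \left(-1446 - -4200\right) = 1913 - \left(-1446 + 4200\right) = 1913 - 2754 = -841$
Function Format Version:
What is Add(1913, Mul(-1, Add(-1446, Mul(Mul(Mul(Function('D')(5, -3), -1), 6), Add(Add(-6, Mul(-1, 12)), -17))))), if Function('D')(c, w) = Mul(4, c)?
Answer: -841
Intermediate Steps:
Add(1913, Mul(-1, Add(-1446, Mul(Mul(Mul(Function('D')(5, -3), -1), 6), Add(Add(-6, Mul(-1, 12)), -17))))) = Add(1913, Mul(-1, Add(-1446, Mul(Mul(Mul(Mul(4, 5), -1), 6), Add(Add(-6, Mul(-1, 12)), -17))))) = Add(1913, Mul(-1, Add(-1446, Mul(Mul(Mul(20, -1), 6), Add(Add(-6, -12), -17))))) = Add(1913, Mul(-1, Add(-1446, Mul(Mul(-20, 6), Add(-18, -17))))) = Add(1913, Mul(-1, Add(-1446, Mul(-120, -35)))) = Add(1913, Mul(-1, Add(-1446, 4200))) = Add(1913, Mul(-1, 2754)) = Add(1913, -2754) = -841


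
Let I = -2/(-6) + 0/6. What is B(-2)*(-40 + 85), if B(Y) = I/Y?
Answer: -15/2 ≈ -7.5000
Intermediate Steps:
I = 1/3 (I = -2*(-1/6) + 0*(1/6) = 1/3 + 0 = 1/3 ≈ 0.33333)
B(Y) = 1/(3*Y)
B(-2)*(-40 + 85) = ((1/3)/(-2))*(-40 + 85) = ((1/3)*(-1/2))*45 = -1/6*45 = -15/2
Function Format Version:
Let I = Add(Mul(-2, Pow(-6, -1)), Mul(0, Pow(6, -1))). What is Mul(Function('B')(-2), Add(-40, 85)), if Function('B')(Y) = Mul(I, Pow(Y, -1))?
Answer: Rational(-15, 2) ≈ -7.5000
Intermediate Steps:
I = Rational(1, 3) (I = Add(Mul(-2, Rational(-1, 6)), Mul(0, Rational(1, 6))) = Add(Rational(1, 3), 0) = Rational(1, 3) ≈ 0.33333)
Function('B')(Y) = Mul(Rational(1, 3), Pow(Y, -1))
Mul(Function('B')(-2), Add(-40, 85)) = Mul(Mul(Rational(1, 3), Pow(-2, -1)), Add(-40, 85)) = Mul(Mul(Rational(1, 3), Rational(-1, 2)), 45) = Mul(Rational(-1, 6), 45) = Rational(-15, 2)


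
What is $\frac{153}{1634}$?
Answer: $\frac{153}{1634} \approx 0.093635$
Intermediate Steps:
$\frac{153}{1634}$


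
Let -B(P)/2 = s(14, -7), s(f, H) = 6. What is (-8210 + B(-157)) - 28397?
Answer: -36619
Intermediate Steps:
B(P) = -12 (B(P) = -2*6 = -12)
(-8210 + B(-157)) - 28397 = (-8210 - 12) - 28397 = -8222 - 28397 = -36619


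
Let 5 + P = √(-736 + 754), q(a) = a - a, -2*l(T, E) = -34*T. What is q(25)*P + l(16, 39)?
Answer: 272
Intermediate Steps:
l(T, E) = 17*T (l(T, E) = -(-17)*T = 17*T)
q(a) = 0
P = -5 + 3*√2 (P = -5 + √(-736 + 754) = -5 + √18 = -5 + 3*√2 ≈ -0.75736)
q(25)*P + l(16, 39) = 0*(-5 + 3*√2) + 17*16 = 0 + 272 = 272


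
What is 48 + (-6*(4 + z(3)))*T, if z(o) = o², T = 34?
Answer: -2604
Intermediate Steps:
48 + (-6*(4 + z(3)))*T = 48 - 6*(4 + 3²)*34 = 48 - 6*(4 + 9)*34 = 48 - 6*13*34 = 48 - 78*34 = 48 - 2652 = -2604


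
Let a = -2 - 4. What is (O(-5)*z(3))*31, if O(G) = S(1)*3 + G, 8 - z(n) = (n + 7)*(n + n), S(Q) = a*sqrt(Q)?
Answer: 37076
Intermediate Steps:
a = -6
S(Q) = -6*sqrt(Q)
z(n) = 8 - 2*n*(7 + n) (z(n) = 8 - (n + 7)*(n + n) = 8 - (7 + n)*2*n = 8 - 2*n*(7 + n))
O(G) = -18 + G (O(G) = -6*sqrt(1)*3 + G = -6*1*3 + G = -6*3 + G = -18 + G)
(O(-5)*z(3))*31 = ((-18 - 5)*(8 - 14*3 - 2*3**2))*31 = -23*(8 - 42 - 2*9)*31 = -23*(8 - 42 - 18)*31 = -23*(-52)*31 = 1196*31 = 37076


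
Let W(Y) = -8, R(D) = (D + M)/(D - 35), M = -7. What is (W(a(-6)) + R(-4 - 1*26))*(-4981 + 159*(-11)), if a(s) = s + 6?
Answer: 650118/13 ≈ 50009.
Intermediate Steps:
a(s) = 6 + s
R(D) = (-7 + D)/(-35 + D) (R(D) = (D - 7)/(D - 35) = (-7 + D)/(-35 + D))
(W(a(-6)) + R(-4 - 1*26))*(-4981 + 159*(-11)) = (-8 + (-7 + (-4 - 1*26))/(-35 + (-4 - 1*26)))*(-4981 + 159*(-11)) = (-8 + (-7 + (-4 - 26))/(-35 + (-4 - 26)))*(-4981 - 1749) = (-8 + (-7 - 30)/(-35 - 30))*(-6730) = (-8 - 37/(-65))*(-6730) = (-8 - 1/65*(-37))*(-6730) = (-8 + 37/65)*(-6730) = -483/65*(-6730) = 650118/13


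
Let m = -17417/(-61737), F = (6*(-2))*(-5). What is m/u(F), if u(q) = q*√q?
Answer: 17417*√15/111126600 ≈ 0.00060702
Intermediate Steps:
F = 60 (F = -12*(-5) = 60)
m = 17417/61737 (m = -17417*(-1/61737) = 17417/61737 ≈ 0.28212)
u(q) = q^(3/2)
m/u(F) = 17417/(61737*(60^(3/2))) = 17417/(61737*((120*√15))) = 17417*(√15/1800)/61737 = 17417*√15/111126600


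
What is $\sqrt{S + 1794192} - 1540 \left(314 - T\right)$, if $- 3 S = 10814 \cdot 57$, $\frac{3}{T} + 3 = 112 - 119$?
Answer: $-484022 + \sqrt{1588726} \approx -4.8276 \cdot 10^{5}$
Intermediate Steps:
$T = - \frac{3}{10}$ ($T = \frac{3}{-3 + \left(112 - 119\right)} = \frac{3}{-3 - 7} = \frac{3}{-10} = 3 \left(- \frac{1}{10}\right) = - \frac{3}{10} \approx -0.3$)
$S = -205466$ ($S = - \frac{10814 \cdot 57}{3} = \left(- \frac{1}{3}\right) 616398 = -205466$)
$\sqrt{S + 1794192} - 1540 \left(314 - T\right) = \sqrt{-205466 + 1794192} - 1540 \left(314 - - \frac{3}{10}\right) = \sqrt{1588726} - 1540 \left(314 + \frac{3}{10}\right) = \sqrt{1588726} - 1540 \cdot \frac{3143}{10} = \sqrt{1588726} - 484022 = -484022 + \sqrt{1588726}$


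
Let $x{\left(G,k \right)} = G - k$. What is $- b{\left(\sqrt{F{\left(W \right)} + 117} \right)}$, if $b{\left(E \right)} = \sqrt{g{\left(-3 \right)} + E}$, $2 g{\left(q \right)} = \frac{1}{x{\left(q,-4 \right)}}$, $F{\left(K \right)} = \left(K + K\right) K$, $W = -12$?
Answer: $- \frac{\sqrt{2 + 36 \sqrt{5}}}{2} \approx -4.5414$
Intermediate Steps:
$F{\left(K \right)} = 2 K^{2}$ ($F{\left(K \right)} = 2 K K = 2 K^{2}$)
$g{\left(q \right)} = \frac{1}{2 \left(4 + q\right)}$ ($g{\left(q \right)} = \frac{1}{2 \left(q - -4\right)} = \frac{1}{2 \left(q + 4\right)} = \frac{1}{2 \left(4 + q\right)}$)
$b{\left(E \right)} = \sqrt{\frac{1}{2} + E}$ ($b{\left(E \right)} = \sqrt{\frac{1}{2 \left(4 - 3\right)} + E} = \sqrt{\frac{1}{2 \cdot 1} + E} = \sqrt{\frac{1}{2} \cdot 1 + E} = \sqrt{\frac{1}{2} + E}$)
$- b{\left(\sqrt{F{\left(W \right)} + 117} \right)} = - \frac{\sqrt{2 + 4 \sqrt{2 \left(-12\right)^{2} + 117}}}{2} = - \frac{\sqrt{2 + 4 \sqrt{2 \cdot 144 + 117}}}{2} = - \frac{\sqrt{2 + 4 \sqrt{288 + 117}}}{2} = - \frac{\sqrt{2 + 4 \sqrt{405}}}{2} = - \frac{\sqrt{2 + 4 \cdot 9 \sqrt{5}}}{2} = - \frac{\sqrt{2 + 36 \sqrt{5}}}{2}$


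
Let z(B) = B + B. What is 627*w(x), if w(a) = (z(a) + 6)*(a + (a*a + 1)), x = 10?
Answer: 1809522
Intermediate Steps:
z(B) = 2*B
w(a) = (6 + 2*a)*(1 + a + a²) (w(a) = (2*a + 6)*(a + (a*a + 1)) = (6 + 2*a)*(a + (a² + 1)) = (6 + 2*a)*(a + (1 + a²)) = (6 + 2*a)*(1 + a + a²))
627*w(x) = 627*(6 + 2*10³ + 8*10 + 8*10²) = 627*(6 + 2*1000 + 80 + 8*100) = 627*(6 + 2000 + 80 + 800) = 627*2886 = 1809522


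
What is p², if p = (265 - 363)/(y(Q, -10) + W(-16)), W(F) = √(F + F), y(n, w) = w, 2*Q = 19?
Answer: 2401/(5 - 2*I*√2)² ≈ 37.481 + 62.36*I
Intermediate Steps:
Q = 19/2 (Q = (½)*19 = 19/2 ≈ 9.5000)
W(F) = √2*√F (W(F) = √(2*F) = √2*√F)
p = -98/(-10 + 4*I*√2) (p = (265 - 363)/(-10 + √2*√(-16)) = -98/(-10 + √2*(4*I)) = -98/(-10 + 4*I*√2) ≈ 7.4242 + 4.1998*I)
p² = (245/33 + 98*I*√2/33)²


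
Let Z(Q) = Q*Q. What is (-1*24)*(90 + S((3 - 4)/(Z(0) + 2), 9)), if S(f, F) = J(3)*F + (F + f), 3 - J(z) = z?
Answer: -2364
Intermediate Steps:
Z(Q) = Q²
J(z) = 3 - z
S(f, F) = F + f (S(f, F) = (3 - 1*3)*F + (F + f) = (3 - 3)*F + (F + f) = 0*F + (F + f) = 0 + (F + f) = F + f)
(-1*24)*(90 + S((3 - 4)/(Z(0) + 2), 9)) = (-1*24)*(90 + (9 + (3 - 4)/(0² + 2))) = -24*(90 + (9 - 1/(0 + 2))) = -24*(90 + (9 - 1/2)) = -24*(90 + (9 - 1*½)) = -24*(90 + (9 - ½)) = -24*(90 + 17/2) = -24*197/2 = -2364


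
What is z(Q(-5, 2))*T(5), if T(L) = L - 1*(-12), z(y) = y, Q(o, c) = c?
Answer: 34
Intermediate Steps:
T(L) = 12 + L (T(L) = L + 12 = 12 + L)
z(Q(-5, 2))*T(5) = 2*(12 + 5) = 2*17 = 34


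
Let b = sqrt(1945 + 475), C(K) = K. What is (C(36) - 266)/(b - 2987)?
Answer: 687010/8919749 + 5060*sqrt(5)/8919749 ≈ 0.078290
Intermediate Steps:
b = 22*sqrt(5) (b = sqrt(2420) = 22*sqrt(5) ≈ 49.193)
(C(36) - 266)/(b - 2987) = (36 - 266)/(22*sqrt(5) - 2987) = -230/(-2987 + 22*sqrt(5))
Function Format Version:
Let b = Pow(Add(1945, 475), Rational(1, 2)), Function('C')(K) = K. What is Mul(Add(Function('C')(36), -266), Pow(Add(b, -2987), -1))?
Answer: Add(Rational(687010, 8919749), Mul(Rational(5060, 8919749), Pow(5, Rational(1, 2)))) ≈ 0.078290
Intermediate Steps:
b = Mul(22, Pow(5, Rational(1, 2))) (b = Pow(2420, Rational(1, 2)) = Mul(22, Pow(5, Rational(1, 2))) ≈ 49.193)
Mul(Add(Function('C')(36), -266), Pow(Add(b, -2987), -1)) = Mul(Add(36, -266), Pow(Add(Mul(22, Pow(5, Rational(1, 2))), -2987), -1)) = Mul(-230, Pow(Add(-2987, Mul(22, Pow(5, Rational(1, 2)))), -1))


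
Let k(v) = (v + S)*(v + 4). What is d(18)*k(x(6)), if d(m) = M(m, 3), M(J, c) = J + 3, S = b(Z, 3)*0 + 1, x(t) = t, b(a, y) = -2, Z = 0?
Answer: 1470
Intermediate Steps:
S = 1 (S = -2*0 + 1 = 0 + 1 = 1)
M(J, c) = 3 + J
k(v) = (1 + v)*(4 + v) (k(v) = (v + 1)*(v + 4) = (1 + v)*(4 + v))
d(m) = 3 + m
d(18)*k(x(6)) = (3 + 18)*(4 + 6**2 + 5*6) = 21*(4 + 36 + 30) = 21*70 = 1470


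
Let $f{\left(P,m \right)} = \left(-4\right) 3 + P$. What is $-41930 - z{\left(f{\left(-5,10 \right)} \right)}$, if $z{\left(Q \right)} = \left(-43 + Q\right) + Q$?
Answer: $-41853$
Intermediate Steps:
$f{\left(P,m \right)} = -12 + P$
$z{\left(Q \right)} = -43 + 2 Q$
$-41930 - z{\left(f{\left(-5,10 \right)} \right)} = -41930 - \left(-43 + 2 \left(-12 - 5\right)\right) = -41930 - \left(-43 + 2 \left(-17\right)\right) = -41930 - \left(-43 - 34\right) = -41930 - -77 = -41930 + 77 = -41853$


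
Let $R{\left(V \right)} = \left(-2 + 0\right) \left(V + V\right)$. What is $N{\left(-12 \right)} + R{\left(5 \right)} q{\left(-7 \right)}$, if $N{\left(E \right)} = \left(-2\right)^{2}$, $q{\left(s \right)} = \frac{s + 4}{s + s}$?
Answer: $- \frac{2}{7} \approx -0.28571$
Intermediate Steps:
$q{\left(s \right)} = \frac{4 + s}{2 s}$
$N{\left(E \right)} = 4$
$R{\left(V \right)} = - 4 V$ ($R{\left(V \right)} = - 2 \cdot 2 V = - 4 V$)
$N{\left(-12 \right)} + R{\left(5 \right)} q{\left(-7 \right)} = 4 + \left(-4\right) 5 \frac{4 - 7}{2 \left(-7\right)} = 4 - 20 \cdot \frac{1}{2} \left(- \frac{1}{7}\right) \left(-3\right) = 4 - \frac{30}{7} = - \frac{2}{7}$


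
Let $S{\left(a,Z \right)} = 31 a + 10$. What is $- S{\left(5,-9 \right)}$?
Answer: $-165$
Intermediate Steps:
$S{\left(a,Z \right)} = 10 + 31 a$
$- S{\left(5,-9 \right)} = - (10 + 31 \cdot 5) = - (10 + 155) = \left(-1\right) 165 = -165$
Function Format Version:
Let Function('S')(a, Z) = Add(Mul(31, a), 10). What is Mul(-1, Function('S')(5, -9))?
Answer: -165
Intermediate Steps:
Function('S')(a, Z) = Add(10, Mul(31, a))
Mul(-1, Function('S')(5, -9)) = Mul(-1, Add(10, Mul(31, 5))) = Mul(-1, Add(10, 155)) = Mul(-1, 165) = -165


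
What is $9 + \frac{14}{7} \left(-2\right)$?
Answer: $5$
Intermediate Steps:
$9 + \frac{14}{7} \left(-2\right) = 9 + 14 \cdot \frac{1}{7} \left(-2\right) = 9 + 2 \left(-2\right) = 9 - 4 = 5$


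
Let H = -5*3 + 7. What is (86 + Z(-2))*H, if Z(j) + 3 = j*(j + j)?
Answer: -728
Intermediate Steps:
Z(j) = -3 + 2*j² (Z(j) = -3 + j*(j + j) = -3 + j*(2*j) = -3 + 2*j²)
H = -8 (H = -15 + 7 = -8)
(86 + Z(-2))*H = (86 + (-3 + 2*(-2)²))*(-8) = (86 + (-3 + 2*4))*(-8) = (86 + (-3 + 8))*(-8) = (86 + 5)*(-8) = 91*(-8) = -728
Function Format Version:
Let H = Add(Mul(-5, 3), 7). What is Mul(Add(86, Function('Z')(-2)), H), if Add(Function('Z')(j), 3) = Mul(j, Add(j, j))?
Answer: -728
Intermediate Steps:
Function('Z')(j) = Add(-3, Mul(2, Pow(j, 2))) (Function('Z')(j) = Add(-3, Mul(j, Add(j, j))) = Add(-3, Mul(j, Mul(2, j))) = Add(-3, Mul(2, Pow(j, 2))))
H = -8 (H = Add(-15, 7) = -8)
Mul(Add(86, Function('Z')(-2)), H) = Mul(Add(86, Add(-3, Mul(2, Pow(-2, 2)))), -8) = Mul(Add(86, Add(-3, Mul(2, 4))), -8) = Mul(Add(86, Add(-3, 8)), -8) = Mul(Add(86, 5), -8) = Mul(91, -8) = -728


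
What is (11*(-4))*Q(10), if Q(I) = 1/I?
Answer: -22/5 ≈ -4.4000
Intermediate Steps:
(11*(-4))*Q(10) = (11*(-4))/10 = -44*1/10 = -22/5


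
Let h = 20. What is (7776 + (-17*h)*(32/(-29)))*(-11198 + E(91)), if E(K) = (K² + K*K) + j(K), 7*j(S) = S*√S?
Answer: 1267963776/29 + 3072992*√91/29 ≈ 4.4734e+7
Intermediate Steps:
j(S) = S^(3/2)/7 (j(S) = (S*√S)/7 = S^(3/2)/7)
E(K) = 2*K² + K^(3/2)/7 (E(K) = (K² + K*K) + K^(3/2)/7 = (K² + K²) + K^(3/2)/7 = 2*K² + K^(3/2)/7)
(7776 + (-17*h)*(32/(-29)))*(-11198 + E(91)) = (7776 + (-17*20)*(32/(-29)))*(-11198 + (2*91² + 91^(3/2)/7)) = (7776 - 10880*(-1)/29)*(-11198 + (2*8281 + (91*√91)/7)) = (7776 - 340*(-32/29))*(-11198 + (16562 + 13*√91)) = (7776 + 10880/29)*(5364 + 13*√91) = 236384*(5364 + 13*√91)/29 = 1267963776/29 + 3072992*√91/29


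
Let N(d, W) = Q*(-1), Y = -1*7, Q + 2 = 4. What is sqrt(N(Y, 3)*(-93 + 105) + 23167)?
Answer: sqrt(23143) ≈ 152.13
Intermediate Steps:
Q = 2 (Q = -2 + 4 = 2)
Y = -7
N(d, W) = -2 (N(d, W) = 2*(-1) = -2)
sqrt(N(Y, 3)*(-93 + 105) + 23167) = sqrt(-2*(-93 + 105) + 23167) = sqrt(-2*12 + 23167) = sqrt(-24 + 23167) = sqrt(23143)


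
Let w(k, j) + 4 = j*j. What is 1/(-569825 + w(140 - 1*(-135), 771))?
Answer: 1/24612 ≈ 4.0631e-5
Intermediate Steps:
w(k, j) = -4 + j² (w(k, j) = -4 + j*j = -4 + j²)
1/(-569825 + w(140 - 1*(-135), 771)) = 1/(-569825 + (-4 + 771²)) = 1/(-569825 + (-4 + 594441)) = 1/(-569825 + 594437) = 1/24612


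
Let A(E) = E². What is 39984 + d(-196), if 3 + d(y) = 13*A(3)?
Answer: 40098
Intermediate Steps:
d(y) = 114 (d(y) = -3 + 13*3² = -3 + 13*9 = -3 + 117 = 114)
39984 + d(-196) = 39984 + 114 = 40098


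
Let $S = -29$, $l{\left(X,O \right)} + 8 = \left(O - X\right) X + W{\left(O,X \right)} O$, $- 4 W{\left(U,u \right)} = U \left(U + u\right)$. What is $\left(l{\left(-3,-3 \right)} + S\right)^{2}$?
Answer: $\frac{2209}{4} \approx 552.25$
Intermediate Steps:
$W{\left(U,u \right)} = - \frac{U \left(U + u\right)}{4}$
$l{\left(X,O \right)} = -8 + X \left(O - X\right) - \frac{O^{2} \left(O + X\right)}{4}$ ($l{\left(X,O \right)} = -8 + \left(\left(O - X\right) X + - \frac{O \left(O + X\right)}{4} O\right) = -8 - \left(- X \left(O - X\right) + \frac{O^{2} \left(O + X\right)}{4}\right) = -8 + X \left(O - X\right) - \frac{O^{2} \left(O + X\right)}{4}$)
$\left(l{\left(-3,-3 \right)} + S\right)^{2} = \left(\left(-8 - \left(-3\right)^{2} - -9 - \frac{\left(-3\right)^{2} \left(-3 - 3\right)}{4}\right) - 29\right)^{2} = \left(\left(-8 - 9 + 9 - \frac{9}{4} \left(-6\right)\right) - 29\right)^{2} = \left(\left(-8 - 9 + 9 + \frac{27}{2}\right) - 29\right)^{2} = \left(\frac{11}{2} - 29\right)^{2} = \left(- \frac{47}{2}\right)^{2} = \frac{2209}{4}$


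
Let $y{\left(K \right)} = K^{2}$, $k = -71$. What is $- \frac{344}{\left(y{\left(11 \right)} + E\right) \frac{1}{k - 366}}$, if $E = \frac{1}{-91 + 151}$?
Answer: $\frac{9019680}{7261} \approx 1242.2$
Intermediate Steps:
$E = \frac{1}{60} \approx 0.016667$
$- \frac{344}{\left(y{\left(11 \right)} + E\right) \frac{1}{k - 366}} = - \frac{344}{\left(11^{2} + \frac{1}{60}\right) \frac{1}{-71 - 366}} = - \frac{344}{\left(121 + \frac{1}{60}\right) \frac{1}{-437}} = - \frac{344}{\frac{7261}{60} \left(- \frac{1}{437}\right)} = - \frac{344}{- \frac{7261}{26220}} = \left(-344\right) \left(- \frac{26220}{7261}\right) = \frac{9019680}{7261}$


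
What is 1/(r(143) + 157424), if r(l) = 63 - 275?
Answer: 1/157212 ≈ 6.3608e-6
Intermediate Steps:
r(l) = -212
1/(r(143) + 157424) = 1/(-212 + 157424) = 1/157212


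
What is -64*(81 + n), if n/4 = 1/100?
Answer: -129664/25 ≈ -5186.6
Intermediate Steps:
n = 1/25 (n = 4/100 = 4*(1/100) = 1/25 ≈ 0.040000)
-64*(81 + n) = -64*(81 + 1/25) = -64*2026/25 = -129664/25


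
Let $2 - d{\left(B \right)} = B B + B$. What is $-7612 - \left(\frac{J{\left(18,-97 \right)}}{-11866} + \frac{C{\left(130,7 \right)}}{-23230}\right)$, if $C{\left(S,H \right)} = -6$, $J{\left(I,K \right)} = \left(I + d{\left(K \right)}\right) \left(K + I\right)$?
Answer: $- \frac{520293501429}{68911795} \approx -7550.1$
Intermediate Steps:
$d{\left(B \right)} = 2 - B - B^{2}$ ($d{\left(B \right)} = 2 - \left(B B + B\right) = 2 - \left(B^{2} + B\right) = 2 - \left(B + B^{2}\right) = 2 - B - B^{2}$)
$J{\left(I,K \right)} = \left(I + K\right) \left(2 + I - K - K^{2}\right)$ ($J{\left(I,K \right)} = \left(I - \left(-2 + K + K^{2}\right)\right) \left(K + I\right) = \left(2 + I - K - K^{2}\right) \left(I + K\right) = \left(I + K\right) \left(2 + I - K - K^{2}\right)$)
$-7612 - \left(\frac{J{\left(18,-97 \right)}}{-11866} + \frac{C{\left(130,7 \right)}}{-23230}\right) = -7612 - \left(\frac{18^{2} - \left(-97\right)^{2} - \left(-97\right)^{3} + 2 \cdot 18 + 2 \left(-97\right) - 18 \left(-97\right)^{2}}{-11866} - \frac{6}{-23230}\right) = -7612 - \left(\left(324 - 9409 - -912673 + 36 - 194 - 18 \cdot 9409\right) \left(- \frac{1}{11866}\right) - - \frac{3}{11615}\right) = -7612 - \left(\left(324 - 9409 + 912673 + 36 - 194 - 169362\right) \left(- \frac{1}{11866}\right) + \frac{3}{11615}\right) = -7612 - \left(734068 \left(- \frac{1}{11866}\right) + \frac{3}{11615}\right) = -7612 - \left(- \frac{367034}{5933} + \frac{3}{11615}\right) = -7612 - - \frac{4263082111}{68911795} = -7612 + \frac{4263082111}{68911795} = - \frac{520293501429}{68911795}$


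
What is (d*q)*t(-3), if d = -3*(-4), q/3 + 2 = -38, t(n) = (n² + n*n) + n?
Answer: -21600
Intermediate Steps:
t(n) = n + 2*n² (t(n) = (n² + n²) + n = 2*n² + n = n + 2*n²)
q = -120 (q = -6 + 3*(-38) = -6 - 114 = -120)
d = 12
(d*q)*t(-3) = (12*(-120))*(-3*(1 + 2*(-3))) = -(-4320)*(1 - 6) = -(-4320)*(-5) = -1440*15 = -21600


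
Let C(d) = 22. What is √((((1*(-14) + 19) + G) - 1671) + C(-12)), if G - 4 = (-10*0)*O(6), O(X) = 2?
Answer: 2*I*√410 ≈ 40.497*I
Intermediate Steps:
G = 4 (G = 4 - 10*0*2 = 4 + 0*2 = 4 + 0 = 4)
√((((1*(-14) + 19) + G) - 1671) + C(-12)) = √((((1*(-14) + 19) + 4) - 1671) + 22) = √((((-14 + 19) + 4) - 1671) + 22) = √(((5 + 4) - 1671) + 22) = √((9 - 1671) + 22) = √(-1662 + 22) = √(-1640) = 2*I*√410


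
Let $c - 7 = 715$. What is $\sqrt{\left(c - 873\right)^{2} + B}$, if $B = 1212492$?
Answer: $\sqrt{1235293} \approx 1111.4$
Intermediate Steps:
$c = 722$ ($c = 7 + 715 = 722$)
$\sqrt{\left(c - 873\right)^{2} + B} = \sqrt{\left(722 - 873\right)^{2} + 1212492} = \sqrt{\left(-151\right)^{2} + 1212492} = \sqrt{22801 + 1212492} = \sqrt{1235293}$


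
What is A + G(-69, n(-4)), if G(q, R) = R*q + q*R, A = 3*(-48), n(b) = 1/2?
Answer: -213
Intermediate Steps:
n(b) = ½
A = -144
G(q, R) = 2*R*q (G(q, R) = R*q + R*q = 2*R*q)
A + G(-69, n(-4)) = -144 + 2*(½)*(-69) = -144 - 69 = -213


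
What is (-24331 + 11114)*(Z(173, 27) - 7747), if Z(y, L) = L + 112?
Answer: 100554936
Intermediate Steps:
Z(y, L) = 112 + L
(-24331 + 11114)*(Z(173, 27) - 7747) = (-24331 + 11114)*((112 + 27) - 7747) = -13217*(139 - 7747) = -13217*(-7608) = 100554936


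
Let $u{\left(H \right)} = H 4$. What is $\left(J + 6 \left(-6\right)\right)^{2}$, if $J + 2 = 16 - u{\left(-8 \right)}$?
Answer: $100$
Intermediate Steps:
$u{\left(H \right)} = 4 H$
$J = 46$ ($J = -2 - \left(-16 + 4 \left(-8\right)\right) = -2 + \left(16 - -32\right) = -2 + \left(16 + 32\right) = -2 + 48 = 46$)
$\left(J + 6 \left(-6\right)\right)^{2} = \left(46 + 6 \left(-6\right)\right)^{2} = \left(46 - 36\right)^{2} = 10^{2} = 100$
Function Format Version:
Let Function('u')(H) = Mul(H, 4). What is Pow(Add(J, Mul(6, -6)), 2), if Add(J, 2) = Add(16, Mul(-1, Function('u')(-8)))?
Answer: 100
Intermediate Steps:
Function('u')(H) = Mul(4, H)
J = 46 (J = Add(-2, Add(16, Mul(-1, Mul(4, -8)))) = Add(-2, Add(16, Mul(-1, -32))) = Add(-2, Add(16, 32)) = Add(-2, 48) = 46)
Pow(Add(J, Mul(6, -6)), 2) = Pow(Add(46, Mul(6, -6)), 2) = Pow(Add(46, -36), 2) = Pow(10, 2) = 100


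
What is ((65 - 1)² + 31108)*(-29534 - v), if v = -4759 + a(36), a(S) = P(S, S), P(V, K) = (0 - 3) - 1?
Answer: -872038284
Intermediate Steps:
P(V, K) = -4 (P(V, K) = -3 - 1 = -4)
a(S) = -4
v = -4763 (v = -4759 - 4 = -4763)
((65 - 1)² + 31108)*(-29534 - v) = ((65 - 1)² + 31108)*(-29534 - 1*(-4763)) = (64² + 31108)*(-29534 + 4763) = (4096 + 31108)*(-24771) = 35204*(-24771) = -872038284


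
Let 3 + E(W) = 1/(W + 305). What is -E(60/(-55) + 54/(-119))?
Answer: 1190360/397223 ≈ 2.9967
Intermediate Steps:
E(W) = -3 + 1/(305 + W) (E(W) = -3 + 1/(W + 305) = -3 + 1/(305 + W))
-E(60/(-55) + 54/(-119)) = -(-914 - 3*(60/(-55) + 54/(-119)))/(305 + (60/(-55) + 54/(-119))) = -(-914 - 3*(60*(-1/55) + 54*(-1/119)))/(305 + (60*(-1/55) + 54*(-1/119))) = -(-914 - 3*(-12/11 - 54/119))/(305 + (-12/11 - 54/119)) = -(-914 - 3*(-2022/1309))/(305 - 2022/1309) = -(-914 + 6066/1309)/397223/1309 = -1309*(-1190360)/(397223*1309) = -1*(-1190360/397223) = 1190360/397223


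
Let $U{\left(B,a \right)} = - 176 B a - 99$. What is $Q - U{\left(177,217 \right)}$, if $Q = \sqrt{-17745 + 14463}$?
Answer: $6760083 + i \sqrt{3282} \approx 6.7601 \cdot 10^{6} + 57.289 i$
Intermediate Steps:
$U{\left(B,a \right)} = -99 - 176 B a$ ($U{\left(B,a \right)} = - 176 B a - 99 = -99 - 176 B a$)
$Q = i \sqrt{3282}$ ($Q = \sqrt{-3282} = i \sqrt{3282} \approx 57.289 i$)
$Q - U{\left(177,217 \right)} = i \sqrt{3282} - \left(-99 - 31152 \cdot 217\right) = i \sqrt{3282} - \left(-99 - 6759984\right) = i \sqrt{3282} - -6760083 = i \sqrt{3282} + 6760083 = 6760083 + i \sqrt{3282}$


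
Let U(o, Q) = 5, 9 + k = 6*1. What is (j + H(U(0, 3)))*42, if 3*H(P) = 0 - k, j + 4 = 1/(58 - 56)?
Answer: -105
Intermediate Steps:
k = -3 (k = -9 + 6*1 = -9 + 6 = -3)
j = -7/2 (j = -4 + 1/(58 - 56) = -4 + 1/2 = -4 + ½ = -7/2 ≈ -3.5000)
H(P) = 1 (H(P) = (0 - 1*(-3))/3 = (0 + 3)/3 = (⅓)*3 = 1)
(j + H(U(0, 3)))*42 = (-7/2 + 1)*42 = -5/2*42 = -105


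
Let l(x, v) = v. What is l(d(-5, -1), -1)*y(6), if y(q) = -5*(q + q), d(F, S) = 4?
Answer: 60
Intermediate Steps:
y(q) = -10*q
l(d(-5, -1), -1)*y(6) = -(-10)*6 = -1*(-60) = 60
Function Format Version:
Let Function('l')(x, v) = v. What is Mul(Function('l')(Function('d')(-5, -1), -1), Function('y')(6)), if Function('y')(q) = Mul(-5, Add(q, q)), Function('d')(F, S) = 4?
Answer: 60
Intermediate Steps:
Function('y')(q) = Mul(-10, q) (Function('y')(q) = Mul(-5, Mul(2, q)) = Mul(-10, q))
Mul(Function('l')(Function('d')(-5, -1), -1), Function('y')(6)) = Mul(-1, Mul(-10, 6)) = Mul(-1, -60) = 60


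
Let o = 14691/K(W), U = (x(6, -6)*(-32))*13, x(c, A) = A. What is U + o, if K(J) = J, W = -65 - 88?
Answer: 122399/51 ≈ 2400.0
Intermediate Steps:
U = 2496 (U = -6*(-32)*13 = 192*13 = 2496)
W = -153
o = -4897/51 (o = 14691/(-153) = 14691*(-1/153) = -4897/51 ≈ -96.020)
U + o = 2496 - 4897/51 = 122399/51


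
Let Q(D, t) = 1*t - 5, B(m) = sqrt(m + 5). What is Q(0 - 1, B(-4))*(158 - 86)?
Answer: -288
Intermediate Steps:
B(m) = sqrt(5 + m)
Q(D, t) = -5 + t (Q(D, t) = t - 5 = -5 + t)
Q(0 - 1, B(-4))*(158 - 86) = (-5 + sqrt(5 - 4))*(158 - 86) = (-5 + sqrt(1))*72 = (-5 + 1)*72 = -4*72 = -288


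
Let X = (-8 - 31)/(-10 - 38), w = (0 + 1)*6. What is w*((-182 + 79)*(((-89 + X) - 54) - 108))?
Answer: 1236927/8 ≈ 1.5462e+5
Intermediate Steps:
w = 6 (w = 1*6 = 6)
X = 13/16 (X = -39/(-48) = -39*(-1/48) = 13/16 ≈ 0.81250)
w*((-182 + 79)*(((-89 + X) - 54) - 108)) = 6*((-182 + 79)*(((-89 + 13/16) - 54) - 108)) = 6*(-103*((-1411/16 - 54) - 108)) = 6*(-103*(-2275/16 - 108)) = 6*(-103*(-4003/16)) = 6*(412309/16) = 1236927/8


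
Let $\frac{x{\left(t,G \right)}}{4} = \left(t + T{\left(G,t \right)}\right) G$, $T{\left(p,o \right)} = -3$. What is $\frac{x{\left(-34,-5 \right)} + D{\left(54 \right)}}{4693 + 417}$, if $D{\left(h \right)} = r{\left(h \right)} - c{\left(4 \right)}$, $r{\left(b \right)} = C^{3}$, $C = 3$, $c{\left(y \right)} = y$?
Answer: $\frac{109}{730} \approx 0.14932$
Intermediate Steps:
$r{\left(b \right)} = 27$ ($r{\left(b \right)} = 3^{3} = 27$)
$x{\left(t,G \right)} = 4 G \left(-3 + t\right)$ ($x{\left(t,G \right)} = 4 \left(t - 3\right) G = 4 \left(-3 + t\right) G = 4 G \left(-3 + t\right)$)
$D{\left(h \right)} = 23$ ($D{\left(h \right)} = 27 - 4 = 23$)
$\frac{x{\left(-34,-5 \right)} + D{\left(54 \right)}}{4693 + 417} = \frac{4 \left(-5\right) \left(-3 - 34\right) + 23}{4693 + 417} = \frac{4 \left(-5\right) \left(-37\right) + 23}{5110} = \left(740 + 23\right) \frac{1}{5110} = 763 \cdot \frac{1}{5110} = \frac{109}{730}$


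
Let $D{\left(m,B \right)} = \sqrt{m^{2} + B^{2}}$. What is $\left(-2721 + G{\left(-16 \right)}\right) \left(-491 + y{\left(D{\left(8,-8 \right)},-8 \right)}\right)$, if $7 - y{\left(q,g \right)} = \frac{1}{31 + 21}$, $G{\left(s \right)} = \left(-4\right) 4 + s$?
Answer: $\frac{69290257}{52} \approx 1.3325 \cdot 10^{6}$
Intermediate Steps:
$D{\left(m,B \right)} = \sqrt{B^{2} + m^{2}}$
$G{\left(s \right)} = -16 + s$
$y{\left(q,g \right)} = \frac{363}{52}$ ($y{\left(q,g \right)} = 7 - \frac{1}{31 + 21} = 7 - \frac{1}{52} = \frac{363}{52}$)
$\left(-2721 + G{\left(-16 \right)}\right) \left(-491 + y{\left(D{\left(8,-8 \right)},-8 \right)}\right) = \left(-2721 - 32\right) \left(-491 + \frac{363}{52}\right) = \left(-2721 - 32\right) \left(- \frac{25169}{52}\right) = \left(-2753\right) \left(- \frac{25169}{52}\right) = \frac{69290257}{52}$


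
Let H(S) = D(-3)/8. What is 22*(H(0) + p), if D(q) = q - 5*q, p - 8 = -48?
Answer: -847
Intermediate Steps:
p = -40 (p = 8 - 48 = -40)
D(q) = -4*q
H(S) = 3/2 (H(S) = -4*(-3)/8 = 12*(⅛) = 3/2)
22*(H(0) + p) = 22*(3/2 - 40) = 22*(-77/2) = -847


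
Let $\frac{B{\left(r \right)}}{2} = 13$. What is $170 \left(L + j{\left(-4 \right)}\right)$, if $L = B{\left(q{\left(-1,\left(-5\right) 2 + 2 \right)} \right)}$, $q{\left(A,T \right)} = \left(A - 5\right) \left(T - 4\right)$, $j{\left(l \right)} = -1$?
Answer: $4250$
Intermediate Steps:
$q{\left(A,T \right)} = \left(-5 + A\right) \left(-4 + T\right)$
$B{\left(r \right)} = 26$ ($B{\left(r \right)} = 2 \cdot 13 = 26$)
$L = 26$
$170 \left(L + j{\left(-4 \right)}\right) = 170 \left(26 - 1\right) = 170 \cdot 25 = 4250$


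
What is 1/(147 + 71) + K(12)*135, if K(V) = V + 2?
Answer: 412021/218 ≈ 1890.0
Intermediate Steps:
K(V) = 2 + V
1/(147 + 71) + K(12)*135 = 1/(147 + 71) + (2 + 12)*135 = 1/218 + 14*135 = 1/218 + 1890 = 412021/218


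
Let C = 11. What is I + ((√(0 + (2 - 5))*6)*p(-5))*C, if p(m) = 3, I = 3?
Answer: 3 + 198*I*√3 ≈ 3.0 + 342.95*I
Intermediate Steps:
I + ((√(0 + (2 - 5))*6)*p(-5))*C = 3 + ((√(0 + (2 - 5))*6)*3)*11 = 3 + ((√(0 - 3)*6)*3)*11 = 3 + ((√(-3)*6)*3)*11 = 3 + (((I*√3)*6)*3)*11 = 3 + ((6*I*√3)*3)*11 = 3 + (18*I*√3)*11 = 3 + 198*I*√3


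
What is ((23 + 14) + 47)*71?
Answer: 5964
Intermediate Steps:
((23 + 14) + 47)*71 = (37 + 47)*71 = 84*71 = 5964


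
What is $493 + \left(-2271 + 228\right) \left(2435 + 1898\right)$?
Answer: $-8851826$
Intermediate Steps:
$493 + \left(-2271 + 228\right) \left(2435 + 1898\right) = 493 - 8852319 = -8851826$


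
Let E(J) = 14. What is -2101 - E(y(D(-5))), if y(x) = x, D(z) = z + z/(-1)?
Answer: -2115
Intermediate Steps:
D(z) = 0 (D(z) = z + z*(-1) = z - z = 0)
-2101 - E(y(D(-5))) = -2101 - 1*14 = -2101 - 14 = -2115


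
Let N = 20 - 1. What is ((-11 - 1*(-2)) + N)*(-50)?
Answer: -500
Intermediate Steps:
N = 19
((-11 - 1*(-2)) + N)*(-50) = ((-11 - 1*(-2)) + 19)*(-50) = ((-11 + 2) + 19)*(-50) = (-9 + 19)*(-50) = 10*(-50) = -500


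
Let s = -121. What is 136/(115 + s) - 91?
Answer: -341/3 ≈ -113.67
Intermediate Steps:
136/(115 + s) - 91 = 136/(115 - 121) - 91 = 136/(-6) - 91 = -⅙*136 - 91 = -68/3 - 91 = -341/3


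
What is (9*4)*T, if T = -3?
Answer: -108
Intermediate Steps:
(9*4)*T = (9*4)*(-3) = 36*(-3) = -108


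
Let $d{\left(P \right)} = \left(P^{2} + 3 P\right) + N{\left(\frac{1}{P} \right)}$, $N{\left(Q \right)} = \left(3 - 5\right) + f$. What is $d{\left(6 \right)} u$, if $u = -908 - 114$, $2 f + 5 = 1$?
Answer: $-51100$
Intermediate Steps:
$f = -2$ ($f = - \frac{5}{2} + \frac{1}{2} \cdot 1 = - \frac{5}{2} + \frac{1}{2} = -2$)
$N{\left(Q \right)} = -4$ ($N{\left(Q \right)} = \left(3 - 5\right) - 2 = -2 - 2 = -4$)
$u = -1022$ ($u = -908 - 114 = -1022$)
$d{\left(P \right)} = -4 + P^{2} + 3 P$ ($d{\left(P \right)} = \left(P^{2} + 3 P\right) - 4 = -4 + P^{2} + 3 P$)
$d{\left(6 \right)} u = \left(-4 + 6^{2} + 3 \cdot 6\right) \left(-1022\right) = \left(-4 + 36 + 18\right) \left(-1022\right) = 50 \left(-1022\right) = -51100$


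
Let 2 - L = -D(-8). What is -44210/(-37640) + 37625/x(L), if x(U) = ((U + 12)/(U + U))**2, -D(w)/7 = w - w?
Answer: 80956947/26348 ≈ 3072.6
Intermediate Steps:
D(w) = 0 (D(w) = -7*(w - w) = -7*0 = 0)
L = 2 (L = 2 - (-1)*0 = 2 - 1*0 = 2 + 0 = 2)
x(U) = (12 + U)**2/(4*U**2) (x(U) = ((12 + U)/((2*U)))**2 = ((12 + U)*(1/(2*U)))**2 = ((12 + U)/(2*U))**2 = (12 + U)**2/(4*U**2))
-44210/(-37640) + 37625/x(L) = -44210/(-37640) + 37625/(((1/4)*(12 + 2)**2/2**2)) = -44210*(-1/37640) + 37625/(((1/4)*(1/4)*14**2)) = 4421/3764 + 37625/(((1/4)*(1/4)*196)) = 4421/3764 + 37625/(49/4) = 4421/3764 + 37625*(4/49) = 4421/3764 + 21500/7 = 80956947/26348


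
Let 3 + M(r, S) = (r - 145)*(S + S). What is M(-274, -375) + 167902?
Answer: 482149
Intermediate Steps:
M(r, S) = -3 + 2*S*(-145 + r) (M(r, S) = -3 + (r - 145)*(S + S) = -3 + (-145 + r)*(2*S) = -3 + 2*S*(-145 + r))
M(-274, -375) + 167902 = (-3 - 290*(-375) + 2*(-375)*(-274)) + 167902 = (-3 + 108750 + 205500) + 167902 = 314247 + 167902 = 482149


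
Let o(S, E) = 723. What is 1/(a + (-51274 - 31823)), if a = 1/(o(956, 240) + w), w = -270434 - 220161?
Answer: -489872/40706893585 ≈ -1.2034e-5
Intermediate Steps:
w = -490595
a = -1/489872 (a = 1/(723 - 490595) = 1/(-489872) = -1/489872 ≈ -2.0413e-6)
1/(a + (-51274 - 31823)) = 1/(-1/489872 + (-51274 - 31823)) = 1/(-1/489872 - 83097) = 1/(-40706893585/489872) = -489872/40706893585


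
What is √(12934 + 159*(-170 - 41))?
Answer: I*√20615 ≈ 143.58*I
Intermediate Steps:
√(12934 + 159*(-170 - 41)) = √(12934 + 159*(-211)) = √(12934 - 33549) = √(-20615) = I*√20615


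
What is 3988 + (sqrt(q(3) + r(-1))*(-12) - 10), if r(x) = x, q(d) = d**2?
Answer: 3978 - 24*sqrt(2) ≈ 3944.1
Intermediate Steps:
3988 + (sqrt(q(3) + r(-1))*(-12) - 10) = 3988 + (sqrt(3**2 - 1)*(-12) - 10) = 3988 + (sqrt(9 - 1)*(-12) - 10) = 3988 + (sqrt(8)*(-12) - 10) = 3988 + ((2*sqrt(2))*(-12) - 10) = 3988 + (-24*sqrt(2) - 10) = 3988 + (-10 - 24*sqrt(2)) = 3978 - 24*sqrt(2)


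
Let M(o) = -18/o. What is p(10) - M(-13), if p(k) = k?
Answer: 112/13 ≈ 8.6154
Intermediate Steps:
p(10) - M(-13) = 10 - (-18)/(-13) = 10 - (-18)*(-1)/13 = 10 - 1*18/13 = 10 - 18/13 = 112/13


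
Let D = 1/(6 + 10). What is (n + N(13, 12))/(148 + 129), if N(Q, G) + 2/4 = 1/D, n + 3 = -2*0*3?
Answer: 25/554 ≈ 0.045126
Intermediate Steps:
D = 1/16 ≈ 0.062500
n = -3 (n = -3 - 2*0*3 = -3 + 0*3 = -3 + 0 = -3)
N(Q, G) = 31/2 (N(Q, G) = -½ + 1/(1/16) = -½ + 16 = 31/2)
(n + N(13, 12))/(148 + 129) = (-3 + 31/2)/(148 + 129) = (25/2)/277 = (1/277)*(25/2) = 25/554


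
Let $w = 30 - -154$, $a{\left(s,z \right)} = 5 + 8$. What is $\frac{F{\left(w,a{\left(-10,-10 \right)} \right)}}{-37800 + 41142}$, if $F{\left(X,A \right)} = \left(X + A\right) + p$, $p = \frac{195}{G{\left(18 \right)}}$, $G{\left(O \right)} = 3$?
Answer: $\frac{131}{1671} \approx 0.078396$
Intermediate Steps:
$p = 65$ ($p = \frac{195}{3} = 195 \cdot \frac{1}{3} = 65$)
$a{\left(s,z \right)} = 13$
$w = 184$ ($w = 30 + 154 = 184$)
$F{\left(X,A \right)} = 65 + A + X$ ($F{\left(X,A \right)} = \left(X + A\right) + 65 = \left(A + X\right) + 65 = 65 + A + X$)
$\frac{F{\left(w,a{\left(-10,-10 \right)} \right)}}{-37800 + 41142} = \frac{65 + 13 + 184}{-37800 + 41142} = \frac{262}{3342} = 262 \cdot \frac{1}{3342} = \frac{131}{1671}$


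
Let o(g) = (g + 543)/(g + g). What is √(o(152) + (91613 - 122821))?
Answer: I*√180244203/76 ≈ 176.65*I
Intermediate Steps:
o(g) = (543 + g)/(2*g) (o(g) = (543 + g)/((2*g)) = (543 + g)*(1/(2*g)) = (543 + g)/(2*g))
√(o(152) + (91613 - 122821)) = √((½)*(543 + 152)/152 + (91613 - 122821)) = √((½)*(1/152)*695 - 31208) = √(695/304 - 31208) = √(-9486537/304) = I*√180244203/76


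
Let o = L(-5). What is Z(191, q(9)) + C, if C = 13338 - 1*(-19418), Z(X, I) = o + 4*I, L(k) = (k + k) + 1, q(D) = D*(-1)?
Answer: 32711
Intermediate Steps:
q(D) = -D
L(k) = 1 + 2*k (L(k) = 2*k + 1 = 1 + 2*k)
o = -9 (o = 1 + 2*(-5) = 1 - 10 = -9)
Z(X, I) = -9 + 4*I
C = 32756 (C = 13338 + 19418 = 32756)
Z(191, q(9)) + C = (-9 + 4*(-1*9)) + 32756 = (-9 + 4*(-9)) + 32756 = (-9 - 36) + 32756 = -45 + 32756 = 32711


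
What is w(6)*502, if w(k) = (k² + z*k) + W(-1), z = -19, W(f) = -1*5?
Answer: -41666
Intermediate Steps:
W(f) = -5
w(k) = -5 + k² - 19*k (w(k) = (k² - 19*k) - 5 = -5 + k² - 19*k)
w(6)*502 = (-5 + 6² - 19*6)*502 = (-5 + 36 - 114)*502 = -83*502 = -41666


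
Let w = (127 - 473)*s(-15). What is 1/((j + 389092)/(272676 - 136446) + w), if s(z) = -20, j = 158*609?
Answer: 68115/471598457 ≈ 0.00014443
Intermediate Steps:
j = 96222
w = 6920 (w = (127 - 473)*(-20) = -346*(-20) = 6920)
1/((j + 389092)/(272676 - 136446) + w) = 1/((96222 + 389092)/(272676 - 136446) + 6920) = 1/(485314/136230 + 6920) = 1/(485314*(1/136230) + 6920) = 1/(242657/68115 + 6920) = 1/(471598457/68115) = 68115/471598457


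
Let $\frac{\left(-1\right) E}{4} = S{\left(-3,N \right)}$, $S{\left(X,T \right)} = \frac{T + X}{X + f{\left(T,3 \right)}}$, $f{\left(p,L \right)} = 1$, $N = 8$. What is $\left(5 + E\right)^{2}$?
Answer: $225$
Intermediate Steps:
$S{\left(X,T \right)} = \frac{T + X}{1 + X}$ ($S{\left(X,T \right)} = \frac{T + X}{X + 1} = \frac{T + X}{1 + X}$)
$E = 10$ ($E = - 4 \frac{8 - 3}{1 - 3} = - 4 \frac{1}{-2} \cdot 5 = - 4 \left(\left(- \frac{1}{2}\right) 5\right) = \left(-4\right) \left(- \frac{5}{2}\right) = 10$)
$\left(5 + E\right)^{2} = \left(5 + 10\right)^{2} = 15^{2} = 225$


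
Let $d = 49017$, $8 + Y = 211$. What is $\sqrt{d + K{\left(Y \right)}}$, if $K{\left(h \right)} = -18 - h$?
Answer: $2 \sqrt{12199} \approx 220.9$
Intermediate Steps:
$Y = 203$ ($Y = -8 + 211 = 203$)
$\sqrt{d + K{\left(Y \right)}} = \sqrt{49017 - 221} = \sqrt{48796} = 2 \sqrt{12199}$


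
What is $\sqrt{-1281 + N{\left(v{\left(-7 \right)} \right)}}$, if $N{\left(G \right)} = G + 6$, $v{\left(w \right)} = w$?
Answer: $i \sqrt{1282} \approx 35.805 i$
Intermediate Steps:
$N{\left(G \right)} = 6 + G$
$\sqrt{-1281 + N{\left(v{\left(-7 \right)} \right)}} = \sqrt{-1281 + \left(6 - 7\right)} = \sqrt{-1281 - 1} = \sqrt{-1282} = i \sqrt{1282}$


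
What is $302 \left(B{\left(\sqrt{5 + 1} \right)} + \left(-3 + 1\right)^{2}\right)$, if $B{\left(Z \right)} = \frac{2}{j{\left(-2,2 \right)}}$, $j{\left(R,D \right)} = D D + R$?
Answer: $1510$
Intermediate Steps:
$j{\left(R,D \right)} = R + D^{2}$ ($j{\left(R,D \right)} = D^{2} + R = R + D^{2}$)
$B{\left(Z \right)} = 1$ ($B{\left(Z \right)} = \frac{2}{-2 + 2^{2}} = \frac{2}{-2 + 4} = \frac{2}{2} = 2 \cdot \frac{1}{2} = 1$)
$302 \left(B{\left(\sqrt{5 + 1} \right)} + \left(-3 + 1\right)^{2}\right) = 302 \left(1 + \left(-3 + 1\right)^{2}\right) = 302 \left(1 + \left(-2\right)^{2}\right) = 302 \left(1 + 4\right) = 302 \cdot 5 = 1510$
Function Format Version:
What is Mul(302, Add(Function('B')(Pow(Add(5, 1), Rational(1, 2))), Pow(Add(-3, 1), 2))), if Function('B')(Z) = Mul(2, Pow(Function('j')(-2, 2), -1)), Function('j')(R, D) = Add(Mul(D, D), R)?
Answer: 1510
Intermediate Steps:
Function('j')(R, D) = Add(R, Pow(D, 2)) (Function('j')(R, D) = Add(Pow(D, 2), R) = Add(R, Pow(D, 2)))
Function('B')(Z) = 1 (Function('B')(Z) = Mul(2, Pow(Add(-2, Pow(2, 2)), -1)) = Mul(2, Pow(Add(-2, 4), -1)) = Mul(2, Pow(2, -1)) = Mul(2, Rational(1, 2)) = 1)
Mul(302, Add(Function('B')(Pow(Add(5, 1), Rational(1, 2))), Pow(Add(-3, 1), 2))) = Mul(302, Add(1, Pow(Add(-3, 1), 2))) = Mul(302, Add(1, Pow(-2, 2))) = Mul(302, Add(1, 4)) = Mul(302, 5) = 1510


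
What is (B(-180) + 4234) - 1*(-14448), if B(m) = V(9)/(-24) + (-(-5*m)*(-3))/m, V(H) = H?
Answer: 149333/8 ≈ 18667.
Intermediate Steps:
B(m) = -123/8 (B(m) = 9/(-24) + (-(-5*m)*(-3))/m = 9*(-1/24) + (-15*m)/m = -3/8 + (-15*m)/m = -3/8 - 15 = -123/8)
(B(-180) + 4234) - 1*(-14448) = (-123/8 + 4234) - 1*(-14448) = 33749/8 + 14448 = 149333/8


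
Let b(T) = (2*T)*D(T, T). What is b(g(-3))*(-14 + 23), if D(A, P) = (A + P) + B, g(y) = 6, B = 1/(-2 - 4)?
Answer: 1278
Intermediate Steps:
B = -1/6 (B = 1/(-6) = -1/6 ≈ -0.16667)
D(A, P) = -1/6 + A + P (D(A, P) = (A + P) - 1/6 = -1/6 + A + P)
b(T) = 2*T*(-1/6 + 2*T) (b(T) = (2*T)*(-1/6 + T + T) = (2*T)*(-1/6 + 2*T) = 2*T*(-1/6 + 2*T))
b(g(-3))*(-14 + 23) = ((1/3)*6*(-1 + 12*6))*(-14 + 23) = ((1/3)*6*(-1 + 72))*9 = ((1/3)*6*71)*9 = 142*9 = 1278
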